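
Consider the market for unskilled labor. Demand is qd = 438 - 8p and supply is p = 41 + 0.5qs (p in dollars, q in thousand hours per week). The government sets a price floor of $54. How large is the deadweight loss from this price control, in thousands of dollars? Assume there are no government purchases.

80

Rearranging supply gives qs = 2p - 82. Setting quantity demanded equal to quantity supplied, 438 - 8p = 2p - 82, gives p* = 52 and q* = 22.
The floor of 54 is above the equilibrium price 52, so it binds.
At p = 54: qd = 438 - 8·54 = 6 and qs = 2·54 - 82 = 26.
Quantity traded falls to 6. At q = 6 the demand price is (438 - 6)/8 = 54 and the supply price is (82 + 6)/2 = 44.
Deadweight loss = ½ · (54 - 44) · (22 - 6) = ½ · 10 · 16 = 80.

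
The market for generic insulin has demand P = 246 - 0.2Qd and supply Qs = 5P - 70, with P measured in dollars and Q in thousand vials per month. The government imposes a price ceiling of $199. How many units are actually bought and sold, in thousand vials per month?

Rearranging demand gives Qd = 1230 - 5P. Equilibrium: 1230 - 5P = 5P - 70, so 1300 = 10P and P* = 130, Q* = 580.
The ceiling of 199 is above the equilibrium price 130, so it is not binding; the market clears at P* = 130, Q* = 580.

580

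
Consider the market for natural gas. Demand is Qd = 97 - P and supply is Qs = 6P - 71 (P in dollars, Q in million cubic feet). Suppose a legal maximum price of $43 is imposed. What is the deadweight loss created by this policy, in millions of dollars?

0

Setting quantity demanded equal to quantity supplied, 97 - P = 6P - 71, gives P* = 24 and Q* = 73.
Since 43 is above P* = 24, the ceiling does not bind and the free-market outcome prevails.
Since the control does not bind, no trades are prevented and deadweight loss is zero.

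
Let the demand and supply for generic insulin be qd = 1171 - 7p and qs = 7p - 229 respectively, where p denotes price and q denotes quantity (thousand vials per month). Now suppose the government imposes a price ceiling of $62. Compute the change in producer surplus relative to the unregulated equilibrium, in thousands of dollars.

-12844

Equilibrium: 1171 - 7p = 7p - 229, so 1400 = 14p and p* = 100, q* = 471.
Because the ceiling (62) lies below the market-clearing price, it is binding.
At p = 62: qd = 1171 - 7·62 = 737 and qs = 7·62 - 229 = 205.
Producer surplus without the control is ½ · (100 - 229/7) · 471 = 221841/14.
With the ceiling, producers sell 205 units at 62, so PS = ½ · (62 - 229/7) · 205 = 42025/14.
Change in producer surplus = 42025/14 - 221841/14 = -12844.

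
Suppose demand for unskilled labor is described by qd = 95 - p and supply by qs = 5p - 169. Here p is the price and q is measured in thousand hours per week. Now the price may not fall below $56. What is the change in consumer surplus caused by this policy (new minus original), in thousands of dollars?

Setting quantity demanded equal to quantity supplied, 95 - p = 5p - 169, gives p* = 44 and q* = 51.
The floor of 56 is above the equilibrium price 44, so it binds.
At p = 56: qd = 95 - 56 = 39 and qs = 5·56 - 169 = 111.
Consumer surplus without the control is ½ · (95 - 44) · 51 = 1300.5.
With the floor, consumers buy 39 units at 56, so CS = ½ · (95 - 56) · 39 = 760.5.
Change in consumer surplus = 760.5 - 1300.5 = -540.

-540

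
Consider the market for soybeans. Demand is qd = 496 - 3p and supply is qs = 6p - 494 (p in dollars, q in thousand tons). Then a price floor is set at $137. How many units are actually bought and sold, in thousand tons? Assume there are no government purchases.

85

In a free market, 496 - 3p = 6p - 494 gives the equilibrium p* = 110, q* = 166.
Because the floor (137) lies above the market-clearing price, it is binding.
At p = 137: qd = 496 - 3·137 = 85 and qs = 6·137 - 494 = 328.
The quantity actually transacted is the short side, demand: 85.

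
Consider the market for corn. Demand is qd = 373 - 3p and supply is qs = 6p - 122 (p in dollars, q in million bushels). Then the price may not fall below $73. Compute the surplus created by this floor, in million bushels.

162

Setting quantity demanded equal to quantity supplied, 373 - 3p = 6p - 122, gives p* = 55 and q* = 208.
The floor of 73 is above the equilibrium price 55, so it binds.
At p = 73: qd = 373 - 3·73 = 154 and qs = 6·73 - 122 = 316.
Surplus = qs - qd = 316 - 154 = 162.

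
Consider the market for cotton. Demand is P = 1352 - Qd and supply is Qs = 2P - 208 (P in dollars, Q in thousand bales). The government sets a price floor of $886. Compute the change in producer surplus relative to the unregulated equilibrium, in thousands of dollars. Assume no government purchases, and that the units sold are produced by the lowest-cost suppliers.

Rearranging demand gives Qd = 1352 - P. Without the control the market clears where 1352 - P = 2P - 208, i.e. P* = 520 and Q* = 832.
The floor of 886 is above the equilibrium price 520, so it binds.
At P = 886: Qd = 1352 - 886 = 466 and Qs = 2·886 - 208 = 1564.
Producer surplus without the control is ½ · (520 - 104) · 832 = 173056.
With the floor, 466 units are sold at 886. The supply price at Q = 466 is 337, so PS = ½ · [(886 - 104) + (886 - 337)] · 466 = 310123.
Change in producer surplus = 310123 - 173056 = 137067.

137067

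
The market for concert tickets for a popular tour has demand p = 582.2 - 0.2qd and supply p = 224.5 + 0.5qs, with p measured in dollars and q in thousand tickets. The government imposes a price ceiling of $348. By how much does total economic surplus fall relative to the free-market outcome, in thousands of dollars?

24393.6

Rearranging demand gives qd = 2911 - 5p; rearranging supply gives qs = 2p - 449. Setting quantity demanded equal to quantity supplied, 2911 - 5p = 2p - 449, gives p* = 480 and q* = 511.
Since 348 < 480, the ceiling is binding.
At p = 348: qd = 2911 - 5·348 = 1171 and qs = 2·348 - 449 = 247.
Quantity traded falls to 247. At q = 247 the demand price is (2911 - 247)/5 = 532.8 and the supply price is (449 + 247)/2 = 348.
Deadweight loss = ½ · (532.8 - 348) · (511 - 247) = ½ · 184.8 · 264 = 24393.6.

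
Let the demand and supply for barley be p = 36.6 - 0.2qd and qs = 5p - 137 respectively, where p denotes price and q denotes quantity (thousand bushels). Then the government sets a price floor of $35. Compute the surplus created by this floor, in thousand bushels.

Rearranging demand gives qd = 183 - 5p. Equilibrium: 183 - 5p = 5p - 137, so 320 = 10p and p* = 32, q* = 23.
Since 35 > 32, the floor is binding.
At p = 35: qd = 183 - 5·35 = 8 and qs = 5·35 - 137 = 38.
Surplus = qs - qd = 38 - 8 = 30.

30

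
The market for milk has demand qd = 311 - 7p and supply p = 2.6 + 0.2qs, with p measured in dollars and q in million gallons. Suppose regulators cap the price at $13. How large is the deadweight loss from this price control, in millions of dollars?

840

Rearranging supply gives qs = 5p - 13. Setting quantity demanded equal to quantity supplied, 311 - 7p = 5p - 13, gives p* = 27 and q* = 122.
Because the ceiling (13) lies below the market-clearing price, it is binding.
At p = 13: qd = 311 - 7·13 = 220 and qs = 5·13 - 13 = 52.
Quantity traded falls to 52. At q = 52 the demand price is (311 - 52)/7 = 37 and the supply price is (13 + 52)/5 = 13.
Deadweight loss = ½ · (37 - 13) · (122 - 52) = ½ · 24 · 70 = 840.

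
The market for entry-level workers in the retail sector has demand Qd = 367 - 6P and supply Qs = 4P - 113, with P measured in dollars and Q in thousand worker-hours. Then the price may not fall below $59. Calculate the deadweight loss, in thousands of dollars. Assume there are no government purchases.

Without the control the market clears where 367 - 6P = 4P - 113, i.e. P* = 48 and Q* = 79.
The floor of 59 is above the equilibrium price 48, so it binds.
At P = 59: Qd = 367 - 6·59 = 13 and Qs = 4·59 - 113 = 123.
Quantity traded falls to 13. At Q = 13 the demand price is (367 - 13)/6 = 59 and the supply price is (113 + 13)/4 = 31.5.
Deadweight loss = ½ · (59 - 31.5) · (79 - 13) = ½ · 27.5 · 66 = 907.5.

907.5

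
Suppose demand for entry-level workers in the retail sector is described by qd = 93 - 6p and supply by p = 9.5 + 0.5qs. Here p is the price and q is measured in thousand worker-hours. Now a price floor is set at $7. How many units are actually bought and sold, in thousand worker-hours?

Rearranging supply gives qs = 2p - 19. Without the control the market clears where 93 - 6p = 2p - 19, i.e. p* = 14 and q* = 9.
The floor of 7 is below the equilibrium price 14, so it is not binding; the market clears at p* = 14, q* = 9.

9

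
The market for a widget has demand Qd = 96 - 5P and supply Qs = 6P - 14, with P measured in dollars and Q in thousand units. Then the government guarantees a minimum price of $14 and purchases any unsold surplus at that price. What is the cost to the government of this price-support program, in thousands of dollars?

Setting quantity demanded equal to quantity supplied, 96 - 5P = 6P - 14, gives P* = 10 and Q* = 46.
Since 14 > 10, the floor is binding.
At P = 14: Qd = 96 - 5·14 = 26 and Qs = 6·14 - 14 = 70.
Surplus = Qs - Qd = 44.
Government expenditure = surplus × support price = 44 × 14 = 616.

616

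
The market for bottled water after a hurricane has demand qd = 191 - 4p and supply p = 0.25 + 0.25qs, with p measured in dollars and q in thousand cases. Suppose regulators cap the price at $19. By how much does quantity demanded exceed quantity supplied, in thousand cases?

Rearranging supply gives qs = 4p - 1. In a free market, 191 - 4p = 4p - 1 gives the equilibrium p* = 24, q* = 95.
The ceiling of 19 is below the equilibrium price 24, so it binds.
At p = 19: qd = 191 - 4·19 = 115 and qs = 4·19 - 1 = 75.
Shortage = qd - qs = 115 - 75 = 40.

40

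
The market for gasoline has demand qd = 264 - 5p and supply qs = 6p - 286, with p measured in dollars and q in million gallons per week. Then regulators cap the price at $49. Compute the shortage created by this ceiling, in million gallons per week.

11

Without the control the market clears where 264 - 5p = 6p - 286, i.e. p* = 50 and q* = 14.
Since 49 < 50, the ceiling is binding.
At p = 49: qd = 264 - 5·49 = 19 and qs = 6·49 - 286 = 8.
Shortage = qd - qs = 19 - 8 = 11.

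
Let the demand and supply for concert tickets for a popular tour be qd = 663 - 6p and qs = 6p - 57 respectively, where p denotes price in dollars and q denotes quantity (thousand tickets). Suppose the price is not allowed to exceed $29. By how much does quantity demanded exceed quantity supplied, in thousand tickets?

In a free market, 663 - 6p = 6p - 57 gives the equilibrium p* = 60, q* = 303.
Since 29 < 60, the ceiling is binding.
At p = 29: qd = 663 - 6·29 = 489 and qs = 6·29 - 57 = 117.
Shortage = qd - qs = 489 - 117 = 372.

372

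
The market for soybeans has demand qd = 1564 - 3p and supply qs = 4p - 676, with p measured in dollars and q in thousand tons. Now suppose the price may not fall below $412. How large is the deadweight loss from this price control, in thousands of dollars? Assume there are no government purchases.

Without the control the market clears where 1564 - 3p = 4p - 676, i.e. p* = 320 and q* = 604.
Since 412 > 320, the floor is binding.
At p = 412: qd = 1564 - 3·412 = 328 and qs = 4·412 - 676 = 972.
Quantity traded falls to 328. At q = 328 the demand price is (1564 - 328)/3 = 412 and the supply price is (676 + 328)/4 = 251.
Deadweight loss = ½ · (412 - 251) · (604 - 328) = ½ · 161 · 276 = 22218.

22218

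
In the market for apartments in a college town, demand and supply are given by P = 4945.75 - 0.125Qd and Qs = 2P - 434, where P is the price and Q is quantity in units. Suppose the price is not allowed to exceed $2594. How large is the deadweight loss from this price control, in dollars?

2471045

Rearranging demand gives Qd = 39566 - 8P. Without the control the market clears where 39566 - 8P = 2P - 434, i.e. P* = 4000 and Q* = 7566.
Since 2594 < 4000, the ceiling is binding.
At P = 2594: Qd = 39566 - 8·2594 = 18814 and Qs = 2·2594 - 434 = 4754.
Quantity traded falls to 4754. At Q = 4754 the demand price is (39566 - 4754)/8 = 4351.5 and the supply price is (434 + 4754)/2 = 2594.
Deadweight loss = ½ · (4351.5 - 2594) · (7566 - 4754) = ½ · 1757.5 · 2812 = 2471045.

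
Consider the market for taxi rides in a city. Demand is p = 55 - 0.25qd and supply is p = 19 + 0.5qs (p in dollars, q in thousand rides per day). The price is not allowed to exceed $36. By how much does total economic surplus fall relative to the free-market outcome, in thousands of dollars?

Rearranging demand gives qd = 220 - 4p; rearranging supply gives qs = 2p - 38. Setting quantity demanded equal to quantity supplied, 220 - 4p = 2p - 38, gives p* = 43 and q* = 48.
The ceiling of 36 is below the equilibrium price 43, so it binds.
At p = 36: qd = 220 - 4·36 = 76 and qs = 2·36 - 38 = 34.
Quantity traded falls to 34. At q = 34 the demand price is (220 - 34)/4 = 46.5 and the supply price is (38 + 34)/2 = 36.
Deadweight loss = ½ · (46.5 - 36) · (48 - 34) = ½ · 10.5 · 14 = 73.5.

73.5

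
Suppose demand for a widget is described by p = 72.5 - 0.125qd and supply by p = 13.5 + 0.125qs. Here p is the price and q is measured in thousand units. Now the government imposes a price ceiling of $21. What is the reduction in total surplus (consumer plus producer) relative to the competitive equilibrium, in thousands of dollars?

Rearranging demand gives qd = 580 - 8p; rearranging supply gives qs = 8p - 108. Without the control the market clears where 580 - 8p = 8p - 108, i.e. p* = 43 and q* = 236.
Since 21 < 43, the ceiling is binding.
At p = 21: qd = 580 - 8·21 = 412 and qs = 8·21 - 108 = 60.
Quantity traded falls to 60. At q = 60 the demand price is (580 - 60)/8 = 65 and the supply price is (108 + 60)/8 = 21.
Deadweight loss = ½ · (65 - 21) · (236 - 60) = ½ · 44 · 176 = 3872.

3872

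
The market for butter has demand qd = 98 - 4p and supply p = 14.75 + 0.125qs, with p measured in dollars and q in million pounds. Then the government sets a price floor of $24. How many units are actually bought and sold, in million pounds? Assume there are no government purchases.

Rearranging supply gives qs = 8p - 118. In a free market, 98 - 4p = 8p - 118 gives the equilibrium p* = 18, q* = 26.
Because the floor (24) lies above the market-clearing price, it is binding.
At p = 24: qd = 98 - 4·24 = 2 and qs = 8·24 - 118 = 74.
The quantity actually transacted is the short side, demand: 2.

2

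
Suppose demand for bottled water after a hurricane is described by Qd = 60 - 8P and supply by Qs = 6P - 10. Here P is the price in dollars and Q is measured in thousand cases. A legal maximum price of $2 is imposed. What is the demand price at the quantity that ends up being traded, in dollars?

7.25

Setting quantity demanded equal to quantity supplied, 60 - 8P = 6P - 10, gives P* = 5 and Q* = 20.
The ceiling of 2 is below the equilibrium price 5, so it binds.
At P = 2: Qd = 60 - 8·2 = 44 and Qs = 6·2 - 10 = 2.
Only 2 units reach the market. On the demand curve, the marginal buyer's willingness to pay at Q = 2 is (60 - 2)/8 = 7.25.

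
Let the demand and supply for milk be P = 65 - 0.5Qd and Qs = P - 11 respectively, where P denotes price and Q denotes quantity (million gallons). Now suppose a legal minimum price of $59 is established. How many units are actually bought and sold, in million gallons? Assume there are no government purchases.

Rearranging demand gives Qd = 130 - 2P. Without the control the market clears where 130 - 2P = P - 11, i.e. P* = 47 and Q* = 36.
The floor of 59 is above the equilibrium price 47, so it binds.
At P = 59: Qd = 130 - 2·59 = 12 and Qs = 59 - 11 = 48.
The quantity actually transacted is the short side, demand: 12.

12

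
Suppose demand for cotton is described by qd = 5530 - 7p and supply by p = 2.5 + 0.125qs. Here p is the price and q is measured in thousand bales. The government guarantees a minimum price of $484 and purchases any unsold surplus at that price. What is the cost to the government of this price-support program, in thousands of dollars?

Rearranging supply gives qs = 8p - 20. Without the control the market clears where 5530 - 7p = 8p - 20, i.e. p* = 370 and q* = 2940.
Because the floor (484) lies above the market-clearing price, it is binding.
At p = 484: qd = 5530 - 7·484 = 2142 and qs = 8·484 - 20 = 3852.
Surplus = qs - qd = 1710.
Government expenditure = surplus × support price = 1710 × 484 = 827640.

827640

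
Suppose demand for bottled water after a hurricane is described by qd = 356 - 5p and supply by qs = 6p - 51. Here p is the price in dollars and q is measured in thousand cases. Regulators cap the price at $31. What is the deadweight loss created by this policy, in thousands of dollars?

237.6

Equilibrium: 356 - 5p = 6p - 51, so 407 = 11p and p* = 37, q* = 171.
Because the ceiling (31) lies below the market-clearing price, it is binding.
At p = 31: qd = 356 - 5·31 = 201 and qs = 6·31 - 51 = 135.
Quantity traded falls to 135. At q = 135 the demand price is (356 - 135)/5 = 44.2 and the supply price is (51 + 135)/6 = 31.
Deadweight loss = ½ · (44.2 - 31) · (171 - 135) = ½ · 13.2 · 36 = 237.6.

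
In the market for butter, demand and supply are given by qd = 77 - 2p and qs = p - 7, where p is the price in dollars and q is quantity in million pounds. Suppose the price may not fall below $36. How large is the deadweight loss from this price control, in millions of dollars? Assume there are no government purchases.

192

In a free market, 77 - 2p = p - 7 gives the equilibrium p* = 28, q* = 21.
Because the floor (36) lies above the market-clearing price, it is binding.
At p = 36: qd = 77 - 2·36 = 5 and qs = 36 - 7 = 29.
Quantity traded falls to 5. At q = 5 the demand price is (77 - 5)/2 = 36 and the supply price is 7 + 5 = 12.
Deadweight loss = ½ · (36 - 12) · (21 - 5) = ½ · 24 · 16 = 192.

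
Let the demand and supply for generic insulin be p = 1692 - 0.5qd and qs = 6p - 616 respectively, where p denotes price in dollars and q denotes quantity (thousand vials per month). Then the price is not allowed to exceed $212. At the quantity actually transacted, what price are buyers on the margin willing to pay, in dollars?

1364

Rearranging demand gives qd = 3384 - 2p. Equilibrium: 3384 - 2p = 6p - 616, so 4000 = 8p and p* = 500, q* = 2384.
The ceiling of 212 is below the equilibrium price 500, so it binds.
At p = 212: qd = 3384 - 2·212 = 2960 and qs = 6·212 - 616 = 656.
Only 656 units reach the market. On the demand curve, the marginal buyer's willingness to pay at q = 656 is (3384 - 656)/2 = 1364.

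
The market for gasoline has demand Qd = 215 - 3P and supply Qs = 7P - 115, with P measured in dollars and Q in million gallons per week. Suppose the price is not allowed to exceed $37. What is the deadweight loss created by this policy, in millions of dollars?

0

Setting quantity demanded equal to quantity supplied, 215 - 3P = 7P - 115, gives P* = 33 and Q* = 116.
The ceiling of 37 is above the equilibrium price 33, so it is not binding; the market clears at P* = 33, Q* = 116.
Since the control does not bind, no trades are prevented and deadweight loss is zero.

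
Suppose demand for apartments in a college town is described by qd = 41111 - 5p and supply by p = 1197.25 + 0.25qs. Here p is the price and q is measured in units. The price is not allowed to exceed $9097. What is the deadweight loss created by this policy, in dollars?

Rearranging supply gives qs = 4p - 4789. Setting quantity demanded equal to quantity supplied, 41111 - 5p = 4p - 4789, gives p* = 5100 and q* = 15611.
Since 9097 is above p* = 5100, the ceiling does not bind and the free-market outcome prevails.
Since the control does not bind, no trades are prevented and deadweight loss is zero.

0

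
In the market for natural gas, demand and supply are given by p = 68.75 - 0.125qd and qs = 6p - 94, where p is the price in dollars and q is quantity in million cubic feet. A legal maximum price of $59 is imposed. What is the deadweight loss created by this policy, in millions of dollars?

0

Rearranging demand gives qd = 550 - 8p. In a free market, 550 - 8p = 6p - 94 gives the equilibrium p* = 46, q* = 182.
The ceiling of 59 is above the equilibrium price 46, so it is not binding; the market clears at p* = 46, q* = 182.
Since the control does not bind, no trades are prevented and deadweight loss is zero.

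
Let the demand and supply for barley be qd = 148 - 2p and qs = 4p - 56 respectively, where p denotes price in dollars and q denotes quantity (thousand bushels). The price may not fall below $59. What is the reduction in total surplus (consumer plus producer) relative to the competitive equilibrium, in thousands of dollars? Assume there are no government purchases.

Equilibrium: 148 - 2p = 4p - 56, so 204 = 6p and p* = 34, q* = 80.
Because the floor (59) lies above the market-clearing price, it is binding.
At p = 59: qd = 148 - 2·59 = 30 and qs = 4·59 - 56 = 180.
Quantity traded falls to 30. At q = 30 the demand price is (148 - 30)/2 = 59 and the supply price is (56 + 30)/4 = 21.5.
Deadweight loss = ½ · (59 - 21.5) · (80 - 30) = ½ · 37.5 · 50 = 937.5.

937.5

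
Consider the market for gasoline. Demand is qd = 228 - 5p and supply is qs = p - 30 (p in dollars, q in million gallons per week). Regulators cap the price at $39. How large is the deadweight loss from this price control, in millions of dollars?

9.6

Equilibrium: 228 - 5p = p - 30, so 258 = 6p and p* = 43, q* = 13.
Because the ceiling (39) lies below the market-clearing price, it is binding.
At p = 39: qd = 228 - 5·39 = 33 and qs = 39 - 30 = 9.
Quantity traded falls to 9. At q = 9 the demand price is (228 - 9)/5 = 43.8 and the supply price is 30 + 9 = 39.
Deadweight loss = ½ · (43.8 - 39) · (13 - 9) = ½ · 4.8 · 4 = 9.6.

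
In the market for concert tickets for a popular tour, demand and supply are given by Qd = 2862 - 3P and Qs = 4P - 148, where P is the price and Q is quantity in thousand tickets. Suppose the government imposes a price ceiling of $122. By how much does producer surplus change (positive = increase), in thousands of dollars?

Without the control the market clears where 2862 - 3P = 4P - 148, i.e. P* = 430 and Q* = 1572.
Because the ceiling (122) lies below the market-clearing price, it is binding.
At P = 122: Qd = 2862 - 3·122 = 2496 and Qs = 4·122 - 148 = 340.
Producer surplus without the control is ½ · (430 - 37) · 1572 = 308898.
With the ceiling, producers sell 340 units at 122, so PS = ½ · (122 - 37) · 340 = 14450.
Change in producer surplus = 14450 - 308898 = -294448.

-294448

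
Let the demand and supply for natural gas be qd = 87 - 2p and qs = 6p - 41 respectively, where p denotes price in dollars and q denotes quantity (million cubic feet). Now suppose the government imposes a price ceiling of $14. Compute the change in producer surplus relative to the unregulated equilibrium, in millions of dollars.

Setting quantity demanded equal to quantity supplied, 87 - 2p = 6p - 41, gives p* = 16 and q* = 55.
Because the ceiling (14) lies below the market-clearing price, it is binding.
At p = 14: qd = 87 - 2·14 = 59 and qs = 6·14 - 41 = 43.
Producer surplus without the control is ½ · (16 - 41/6) · 55 = 3025/12.
With the ceiling, producers sell 43 units at 14, so PS = ½ · (14 - 41/6) · 43 = 1849/12.
Change in producer surplus = 1849/12 - 3025/12 = -98.

-98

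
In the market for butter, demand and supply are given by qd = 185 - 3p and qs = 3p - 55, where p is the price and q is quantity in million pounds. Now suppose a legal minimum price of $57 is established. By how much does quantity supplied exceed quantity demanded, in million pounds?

Without the control the market clears where 185 - 3p = 3p - 55, i.e. p* = 40 and q* = 65.
The floor of 57 is above the equilibrium price 40, so it binds.
At p = 57: qd = 185 - 3·57 = 14 and qs = 3·57 - 55 = 116.
Surplus = qs - qd = 116 - 14 = 102.

102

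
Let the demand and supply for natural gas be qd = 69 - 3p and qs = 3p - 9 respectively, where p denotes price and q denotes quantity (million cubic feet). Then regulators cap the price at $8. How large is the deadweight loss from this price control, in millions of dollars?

75

Without the control the market clears where 69 - 3p = 3p - 9, i.e. p* = 13 and q* = 30.
The ceiling of 8 is below the equilibrium price 13, so it binds.
At p = 8: qd = 69 - 3·8 = 45 and qs = 3·8 - 9 = 15.
Quantity traded falls to 15. At q = 15 the demand price is (69 - 15)/3 = 18 and the supply price is (9 + 15)/3 = 8.
Deadweight loss = ½ · (18 - 8) · (30 - 15) = ½ · 10 · 15 = 75.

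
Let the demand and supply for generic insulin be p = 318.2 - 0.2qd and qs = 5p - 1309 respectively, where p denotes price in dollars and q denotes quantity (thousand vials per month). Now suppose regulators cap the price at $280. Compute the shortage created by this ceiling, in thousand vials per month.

100

Rearranging demand gives qd = 1591 - 5p. Equilibrium: 1591 - 5p = 5p - 1309, so 2900 = 10p and p* = 290, q* = 141.
The ceiling of 280 is below the equilibrium price 290, so it binds.
At p = 280: qd = 1591 - 5·280 = 191 and qs = 5·280 - 1309 = 91.
Shortage = qd - qs = 191 - 91 = 100.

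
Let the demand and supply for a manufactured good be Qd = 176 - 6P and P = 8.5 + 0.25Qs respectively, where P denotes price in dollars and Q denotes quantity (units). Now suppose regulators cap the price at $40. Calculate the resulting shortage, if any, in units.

0

Rearranging supply gives Qs = 4P - 34. Equilibrium: 176 - 6P = 4P - 34, so 210 = 10P and P* = 21, Q* = 50.
The ceiling of 40 is above the equilibrium price 21, so it is not binding; the market clears at P* = 21, Q* = 50.
Since the control does not bind, there is no shortage.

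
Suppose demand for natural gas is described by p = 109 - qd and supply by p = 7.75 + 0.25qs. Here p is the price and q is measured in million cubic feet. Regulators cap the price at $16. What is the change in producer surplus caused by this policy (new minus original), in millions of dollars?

-684

Rearranging demand gives qd = 109 - p; rearranging supply gives qs = 4p - 31. Without the control the market clears where 109 - p = 4p - 31, i.e. p* = 28 and q* = 81.
The ceiling of 16 is below the equilibrium price 28, so it binds.
At p = 16: qd = 109 - 16 = 93 and qs = 4·16 - 31 = 33.
Producer surplus without the control is ½ · (28 - 7.75) · 81 = 820.125.
With the ceiling, producers sell 33 units at 16, so PS = ½ · (16 - 7.75) · 33 = 136.125.
Change in producer surplus = 136.125 - 820.125 = -684.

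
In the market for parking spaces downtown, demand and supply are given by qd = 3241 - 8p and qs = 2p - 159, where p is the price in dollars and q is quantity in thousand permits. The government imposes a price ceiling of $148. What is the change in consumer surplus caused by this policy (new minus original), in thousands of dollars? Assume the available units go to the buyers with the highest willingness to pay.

Equilibrium: 3241 - 8p = 2p - 159, so 3400 = 10p and p* = 340, q* = 521.
Since 148 < 340, the ceiling is binding.
At p = 148: qd = 3241 - 8·148 = 2057 and qs = 2·148 - 159 = 137.
Consumer surplus without the control is ½ · (405.125 - 340) · 521 = 16965.0625.
With the ceiling, 137 units are sold at 148 (assume they go to the highest-value buyers). The demand price at q = 137 is 388, so CS = ½ · [(405.125 - 148) + (388 - 148)] · 137 = 34053.0625.
Change in consumer surplus = 34053.0625 - 16965.0625 = 17088.

17088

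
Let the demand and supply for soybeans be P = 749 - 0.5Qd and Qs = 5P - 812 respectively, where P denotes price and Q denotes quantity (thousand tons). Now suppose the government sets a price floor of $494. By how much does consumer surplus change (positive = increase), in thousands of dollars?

-110536

Rearranging demand gives Qd = 1498 - 2P. In a free market, 1498 - 2P = 5P - 812 gives the equilibrium P* = 330, Q* = 838.
Because the floor (494) lies above the market-clearing price, it is binding.
At P = 494: Qd = 1498 - 2·494 = 510 and Qs = 5·494 - 812 = 1658.
Consumer surplus without the control is ½ · (749 - 330) · 838 = 175561.
With the floor, consumers buy 510 units at 494, so CS = ½ · (749 - 494) · 510 = 65025.
Change in consumer surplus = 65025 - 175561 = -110536.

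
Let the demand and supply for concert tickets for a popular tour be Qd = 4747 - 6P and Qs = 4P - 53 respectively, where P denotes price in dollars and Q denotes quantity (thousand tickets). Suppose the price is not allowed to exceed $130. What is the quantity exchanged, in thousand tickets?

467

Equilibrium: 4747 - 6P = 4P - 53, so 4800 = 10P and P* = 480, Q* = 1867.
Because the ceiling (130) lies below the market-clearing price, it is binding.
At P = 130: Qd = 4747 - 6·130 = 3967 and Qs = 4·130 - 53 = 467.
The quantity actually transacted is the short side, supply: 467.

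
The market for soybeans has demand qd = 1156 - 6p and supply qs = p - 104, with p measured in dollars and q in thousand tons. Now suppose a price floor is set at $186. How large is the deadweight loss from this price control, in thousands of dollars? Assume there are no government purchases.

756

Without the control the market clears where 1156 - 6p = p - 104, i.e. p* = 180 and q* = 76.
Since 186 > 180, the floor is binding.
At p = 186: qd = 1156 - 6·186 = 40 and qs = 186 - 104 = 82.
Quantity traded falls to 40. At q = 40 the demand price is (1156 - 40)/6 = 186 and the supply price is 104 + 40 = 144.
Deadweight loss = ½ · (186 - 144) · (76 - 40) = ½ · 42 · 36 = 756.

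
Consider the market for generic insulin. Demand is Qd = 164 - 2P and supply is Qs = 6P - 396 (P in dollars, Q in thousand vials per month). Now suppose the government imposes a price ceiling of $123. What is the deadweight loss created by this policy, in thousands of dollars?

Without the control the market clears where 164 - 2P = 6P - 396, i.e. P* = 70 and Q* = 24.
The ceiling of 123 is above the equilibrium price 70, so it is not binding; the market clears at P* = 70, Q* = 24.
Since the control does not bind, no trades are prevented and deadweight loss is zero.

0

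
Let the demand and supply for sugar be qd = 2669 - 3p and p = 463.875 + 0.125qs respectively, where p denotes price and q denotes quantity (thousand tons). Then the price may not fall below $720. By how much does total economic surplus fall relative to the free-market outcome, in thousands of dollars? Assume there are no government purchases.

Rearranging supply gives qs = 8p - 3711. In a free market, 2669 - 3p = 8p - 3711 gives the equilibrium p* = 580, q* = 929.
Since 720 > 580, the floor is binding.
At p = 720: qd = 2669 - 3·720 = 509 and qs = 8·720 - 3711 = 2049.
Quantity traded falls to 509. At q = 509 the demand price is (2669 - 509)/3 = 720 and the supply price is (3711 + 509)/8 = 527.5.
Deadweight loss = ½ · (720 - 527.5) · (929 - 509) = ½ · 192.5 · 420 = 40425.

40425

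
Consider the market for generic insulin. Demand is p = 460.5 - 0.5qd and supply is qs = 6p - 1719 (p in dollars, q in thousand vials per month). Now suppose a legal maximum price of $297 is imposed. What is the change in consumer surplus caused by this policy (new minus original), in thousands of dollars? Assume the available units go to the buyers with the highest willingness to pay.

Rearranging demand gives qd = 921 - 2p. Setting quantity demanded equal to quantity supplied, 921 - 2p = 6p - 1719, gives p* = 330 and q* = 261.
Because the ceiling (297) lies below the market-clearing price, it is binding.
At p = 297: qd = 921 - 2·297 = 327 and qs = 6·297 - 1719 = 63.
Consumer surplus without the control is ½ · (460.5 - 330) · 261 = 17030.25.
With the ceiling, 63 units are sold at 297 (assume they go to the highest-value buyers). The demand price at q = 63 is 429, so CS = ½ · [(460.5 - 297) + (429 - 297)] · 63 = 9308.25.
Change in consumer surplus = 9308.25 - 17030.25 = -7722.

-7722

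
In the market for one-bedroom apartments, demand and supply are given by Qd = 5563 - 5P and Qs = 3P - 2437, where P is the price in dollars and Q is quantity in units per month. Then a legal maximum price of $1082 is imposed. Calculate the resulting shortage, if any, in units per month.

0

Equilibrium: 5563 - 5P = 3P - 2437, so 8000 = 8P and P* = 1000, Q* = 563.
Since 1082 is above P* = 1000, the ceiling does not bind and the free-market outcome prevails.
Since the control does not bind, there is no shortage.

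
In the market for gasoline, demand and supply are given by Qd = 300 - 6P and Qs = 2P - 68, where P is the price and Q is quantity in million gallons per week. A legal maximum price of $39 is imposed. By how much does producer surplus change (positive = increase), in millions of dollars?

Equilibrium: 300 - 6P = 2P - 68, so 368 = 8P and P* = 46, Q* = 24.
Because the ceiling (39) lies below the market-clearing price, it is binding.
At P = 39: Qd = 300 - 6·39 = 66 and Qs = 2·39 - 68 = 10.
Producer surplus without the control is ½ · (46 - 34) · 24 = 144.
With the ceiling, producers sell 10 units at 39, so PS = ½ · (39 - 34) · 10 = 25.
Change in producer surplus = 25 - 144 = -119.

-119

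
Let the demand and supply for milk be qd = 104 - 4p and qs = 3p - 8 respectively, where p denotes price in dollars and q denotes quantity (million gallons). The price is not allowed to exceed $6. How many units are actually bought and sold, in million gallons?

In a free market, 104 - 4p = 3p - 8 gives the equilibrium p* = 16, q* = 40.
Because the ceiling (6) lies below the market-clearing price, it is binding.
At p = 6: qd = 104 - 4·6 = 80 and qs = 3·6 - 8 = 10.
The quantity actually transacted is the short side, supply: 10.

10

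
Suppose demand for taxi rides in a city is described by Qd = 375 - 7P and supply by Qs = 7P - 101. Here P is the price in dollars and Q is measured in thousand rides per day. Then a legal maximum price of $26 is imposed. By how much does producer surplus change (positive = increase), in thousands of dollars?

-872

Setting quantity demanded equal to quantity supplied, 375 - 7P = 7P - 101, gives P* = 34 and Q* = 137.
The ceiling of 26 is below the equilibrium price 34, so it binds.
At P = 26: Qd = 375 - 7·26 = 193 and Qs = 7·26 - 101 = 81.
Producer surplus without the control is ½ · (34 - 101/7) · 137 = 18769/14.
With the ceiling, producers sell 81 units at 26, so PS = ½ · (26 - 101/7) · 81 = 6561/14.
Change in producer surplus = 6561/14 - 18769/14 = -872.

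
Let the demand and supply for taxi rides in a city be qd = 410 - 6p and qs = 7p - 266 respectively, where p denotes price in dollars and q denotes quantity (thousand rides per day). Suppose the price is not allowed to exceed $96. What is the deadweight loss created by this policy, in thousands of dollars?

0

Without the control the market clears where 410 - 6p = 7p - 266, i.e. p* = 52 and q* = 98.
Since 96 is above p* = 52, the ceiling does not bind and the free-market outcome prevails.
Since the control does not bind, no trades are prevented and deadweight loss is zero.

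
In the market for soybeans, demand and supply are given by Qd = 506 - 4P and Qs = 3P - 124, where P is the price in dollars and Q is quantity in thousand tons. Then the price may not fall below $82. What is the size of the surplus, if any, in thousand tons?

Setting quantity demanded equal to quantity supplied, 506 - 4P = 3P - 124, gives P* = 90 and Q* = 146.
The floor of 82 is below the equilibrium price 90, so it is not binding; the market clears at P* = 90, Q* = 146.
Since the control does not bind, there is no surplus.

0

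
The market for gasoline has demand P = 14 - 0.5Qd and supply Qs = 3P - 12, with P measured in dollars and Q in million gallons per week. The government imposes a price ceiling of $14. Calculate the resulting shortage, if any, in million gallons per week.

Rearranging demand gives Qd = 28 - 2P. In a free market, 28 - 2P = 3P - 12 gives the equilibrium P* = 8, Q* = 12.
Since 14 is above P* = 8, the ceiling does not bind and the free-market outcome prevails.
Since the control does not bind, there is no shortage.

0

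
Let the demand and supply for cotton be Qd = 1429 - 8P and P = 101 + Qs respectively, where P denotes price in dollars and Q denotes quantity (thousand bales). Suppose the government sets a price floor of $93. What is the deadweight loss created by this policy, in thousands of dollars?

Rearranging supply gives Qs = P - 101. Setting quantity demanded equal to quantity supplied, 1429 - 8P = P - 101, gives P* = 170 and Q* = 69.
Since 93 is below P* = 170, the floor does not bind and the free-market outcome prevails.
Since the control does not bind, no trades are prevented and deadweight loss is zero.

0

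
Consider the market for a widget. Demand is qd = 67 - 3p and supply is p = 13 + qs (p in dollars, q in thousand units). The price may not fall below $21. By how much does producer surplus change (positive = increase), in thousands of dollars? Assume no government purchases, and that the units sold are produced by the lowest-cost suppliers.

-0.5

Rearranging supply gives qs = p - 13. In a free market, 67 - 3p = p - 13 gives the equilibrium p* = 20, q* = 7.
Since 21 > 20, the floor is binding.
At p = 21: qd = 67 - 3·21 = 4 and qs = 21 - 13 = 8.
Producer surplus without the control is ½ · (20 - 13) · 7 = 24.5.
With the floor, 4 units are sold at 21. The supply price at q = 4 is 17, so PS = ½ · [(21 - 13) + (21 - 17)] · 4 = 24.
Change in producer surplus = 24 - 24.5 = -0.5.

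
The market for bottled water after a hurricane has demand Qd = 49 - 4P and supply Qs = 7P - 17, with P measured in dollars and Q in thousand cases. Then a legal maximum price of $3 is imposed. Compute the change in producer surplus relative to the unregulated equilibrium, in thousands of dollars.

Setting quantity demanded equal to quantity supplied, 49 - 4P = 7P - 17, gives P* = 6 and Q* = 25.
The ceiling of 3 is below the equilibrium price 6, so it binds.
At P = 3: Qd = 49 - 4·3 = 37 and Qs = 7·3 - 17 = 4.
Producer surplus without the control is ½ · (6 - 17/7) · 25 = 625/14.
With the ceiling, producers sell 4 units at 3, so PS = ½ · (3 - 17/7) · 4 = 8/7.
Change in producer surplus = 8/7 - 625/14 = -43.5.

-43.5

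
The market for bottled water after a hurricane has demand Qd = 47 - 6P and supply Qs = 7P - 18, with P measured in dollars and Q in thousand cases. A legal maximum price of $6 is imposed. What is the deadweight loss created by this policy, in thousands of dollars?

Equilibrium: 47 - 6P = 7P - 18, so 65 = 13P and P* = 5, Q* = 17.
The ceiling of 6 is above the equilibrium price 5, so it is not binding; the market clears at P* = 5, Q* = 17.
Since the control does not bind, no trades are prevented and deadweight loss is zero.

0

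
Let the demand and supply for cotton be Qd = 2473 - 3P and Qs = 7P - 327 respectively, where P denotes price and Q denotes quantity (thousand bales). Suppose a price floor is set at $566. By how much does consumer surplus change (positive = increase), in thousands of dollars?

Setting quantity demanded equal to quantity supplied, 2473 - 3P = 7P - 327, gives P* = 280 and Q* = 1633.
The floor of 566 is above the equilibrium price 280, so it binds.
At P = 566: Qd = 2473 - 3·566 = 775 and Qs = 7·566 - 327 = 3635.
Consumer surplus without the control is ½ · (2473/3 - 280) · 1633 = 2666689/6.
With the floor, consumers buy 775 units at 566, so CS = ½ · (2473/3 - 566) · 775 = 600625/6.
Change in consumer surplus = 600625/6 - 2666689/6 = -344344.

-344344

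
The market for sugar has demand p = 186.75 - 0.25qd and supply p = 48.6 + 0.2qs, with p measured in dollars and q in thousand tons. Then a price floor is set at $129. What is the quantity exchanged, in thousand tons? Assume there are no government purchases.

231

Rearranging demand gives qd = 747 - 4p; rearranging supply gives qs = 5p - 243. Equilibrium: 747 - 4p = 5p - 243, so 990 = 9p and p* = 110, q* = 307.
The floor of 129 is above the equilibrium price 110, so it binds.
At p = 129: qd = 747 - 4·129 = 231 and qs = 5·129 - 243 = 402.
The quantity actually transacted is the short side, demand: 231.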